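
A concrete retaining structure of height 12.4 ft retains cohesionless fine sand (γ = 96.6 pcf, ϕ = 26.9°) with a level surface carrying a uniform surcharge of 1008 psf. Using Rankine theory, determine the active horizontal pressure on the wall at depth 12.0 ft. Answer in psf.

K_a = (1 − sin φ)/(1 + sin φ) = 0.3770.
σ_v = γz + q = 96.6 × 12.0 + 1008 = 2167 psf.
σ_h = K_a σ_v = 0.3770 × 2167 = 817.0 psf.

817 psf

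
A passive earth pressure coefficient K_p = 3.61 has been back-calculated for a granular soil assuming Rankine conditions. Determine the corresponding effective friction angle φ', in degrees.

34.5°

K_p = (1+sin φ)/(1−sin φ) ⇒ sin φ = (K_p − 1)/(K_p + 1) = 0.5662.
φ = arcsin(0.5662) = 34.48°.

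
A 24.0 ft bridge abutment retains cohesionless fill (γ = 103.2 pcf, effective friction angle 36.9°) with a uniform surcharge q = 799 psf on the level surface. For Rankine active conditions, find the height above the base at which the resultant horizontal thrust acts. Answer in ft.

9.57 ft

K_a = 0.2497.
Triangular part P₁ = ½K_aγH² = 7421 at H/3 = 8.000 ft; rectangular part P₂ = K_a q H = 4788 at H/2 = 12.00 ft.
ȳ = (P₁·8.000 + P₂·12.00)/(P₁+P₂) = 9.569 ft.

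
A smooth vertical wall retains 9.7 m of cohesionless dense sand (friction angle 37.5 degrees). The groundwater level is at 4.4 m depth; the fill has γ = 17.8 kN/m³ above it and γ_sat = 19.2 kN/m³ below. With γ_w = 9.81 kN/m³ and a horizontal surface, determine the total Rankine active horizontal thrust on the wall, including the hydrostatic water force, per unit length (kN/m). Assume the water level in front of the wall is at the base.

313 kN/m

K_a = tan²(45° − φ/2) = 0.2432.
γ' = 19.2 − 9.81 = 9.390 kN/m³. Depth below WT = 5.3 m.
σ'_h at WT = K_a γ d_w = 19.05 kPa; at base = 19.05 + K_a γ' × 5.3 = 31.15 kPa.
P₁ (0–4.4 m) = ½×19.05×4.4 = 41.90. P₂ (4.4–9.7 m) = ½(19.05+31.15)×5.3 = 133.0.
P_w = ½ γ_w h₂² = 0.5×9.81×5.3² = 137.8. Total = 41.90+133.0+137.8 = 312.7 kN/m.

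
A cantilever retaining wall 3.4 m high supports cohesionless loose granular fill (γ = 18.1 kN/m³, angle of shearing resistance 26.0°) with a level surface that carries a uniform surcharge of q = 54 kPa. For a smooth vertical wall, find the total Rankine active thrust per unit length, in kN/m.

K_a = tan²(45° − φ/2) = 0.3905.
Soil triangle: ½ K_a γ H² = 0.5×0.3905×18.1×3.4² = 40.85 kN/m.
Surcharge rectangle: K_a q H = 0.3905×54×3.4 = 71.69 kN/m.
Total = 40.85 + 71.69 = 112.5 kN/m.

113 kN/m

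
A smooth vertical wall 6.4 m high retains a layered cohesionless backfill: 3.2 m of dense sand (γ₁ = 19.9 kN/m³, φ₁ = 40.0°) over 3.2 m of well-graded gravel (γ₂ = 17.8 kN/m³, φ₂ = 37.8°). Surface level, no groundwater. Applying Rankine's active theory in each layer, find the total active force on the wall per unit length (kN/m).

K_a1 = tan²(45°−40.0°/2) = 0.2174; K_a2 = tan²(45°−37.8°/2) = 0.2400.
Layer 1: σ at base = K_a1 γ₁ h₁ = 13.85 kPa; P₁ = ½×13.85×3.2 = 22.15.
Layer 2: σ_v at top = γ₁h₁ = 63.68; σ_h top = K_a2×63.68 = 15.28; σ_h base = K_a2×(63.68+17.8×3.2) = 28.95.
P₂ = ½(15.28+28.95)×3.2 = 70.78. Total P_a = 22.15+70.78 = 92.93 kN/m.

92.9 kN/m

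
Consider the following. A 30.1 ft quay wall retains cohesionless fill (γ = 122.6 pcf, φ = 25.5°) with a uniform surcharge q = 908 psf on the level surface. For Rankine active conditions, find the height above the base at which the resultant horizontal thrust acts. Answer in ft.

K_a = 0.3981.
Triangular part P₁ = ½K_aγH² = 22110 at H/3 = 10.03 ft; rectangular part P₂ = K_a q H = 10880 at H/2 = 15.05 ft.
ȳ = (P₁·10.03 + P₂·15.05)/(P₁+P₂) = 11.69 ft.

11.7 ft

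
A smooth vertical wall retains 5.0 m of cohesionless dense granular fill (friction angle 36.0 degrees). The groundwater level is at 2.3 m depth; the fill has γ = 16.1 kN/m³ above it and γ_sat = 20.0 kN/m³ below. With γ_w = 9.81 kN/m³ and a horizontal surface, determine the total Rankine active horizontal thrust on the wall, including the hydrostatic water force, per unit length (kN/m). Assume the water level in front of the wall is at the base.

K_a = tan²(45° − φ/2) = 0.2596.
γ' = 20.0 − 9.81 = 10.19 kN/m³. Depth below WT = 2.7 m.
σ'_h at WT = K_a γ d_w = 9.614 kPa; at base = 9.614 + K_a γ' × 2.7 = 16.76 kPa.
P₁ (0–2.3 m) = ½×9.614×2.3 = 11.06. P₂ (2.3–5.0 m) = ½(9.614+16.76)×2.7 = 35.60.
P_w = ½ γ_w h₂² = 0.5×9.81×2.7² = 35.76. Total = 11.06+35.60+35.76 = 82.41 kN/m.

82.4 kN/m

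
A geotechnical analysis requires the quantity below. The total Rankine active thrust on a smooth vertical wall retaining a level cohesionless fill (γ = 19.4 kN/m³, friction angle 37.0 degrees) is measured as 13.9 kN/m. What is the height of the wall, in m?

2.40 m

K_a = 0.2486. P_a = ½ K_a γ H² ⇒ H = √(2P_a/(K_a γ)).
H = √(2×13.9/(0.2486×19.4)) = 2.401 m.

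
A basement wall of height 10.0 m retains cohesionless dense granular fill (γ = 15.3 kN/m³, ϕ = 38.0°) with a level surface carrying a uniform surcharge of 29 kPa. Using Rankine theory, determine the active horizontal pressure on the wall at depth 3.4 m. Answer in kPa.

19.3 kPa

K_a = (1 − sin φ)/(1 + sin φ) = 0.2379.
σ_v = γz + q = 15.3 × 3.4 + 29 = 81.02 kPa.
σ_h = K_a σ_v = 0.2379 × 81.02 = 19.27 kPa.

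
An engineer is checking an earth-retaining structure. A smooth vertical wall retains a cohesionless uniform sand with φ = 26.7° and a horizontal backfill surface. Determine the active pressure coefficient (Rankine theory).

K_a = tan²(45° − φ/2) = tan²(31.65°) = 0.3800.

0.380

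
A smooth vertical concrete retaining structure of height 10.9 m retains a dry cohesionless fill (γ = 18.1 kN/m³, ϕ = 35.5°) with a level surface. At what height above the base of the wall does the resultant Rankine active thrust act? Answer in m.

K_a = 0.2653.
The pressure distribution is triangular, so the resultant acts at H/3 above the base = 10.9/3 = 3.633 m.

3.63 m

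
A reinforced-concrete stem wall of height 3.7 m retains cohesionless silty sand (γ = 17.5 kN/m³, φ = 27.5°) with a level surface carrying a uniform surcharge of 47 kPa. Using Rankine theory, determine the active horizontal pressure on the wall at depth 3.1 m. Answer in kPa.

37.3 kPa

K_a = (1 − sin φ)/(1 + sin φ) = 0.3682.
σ_v = γz + q = 17.5 × 3.1 + 47 = 101.2 kPa.
σ_h = K_a σ_v = 0.3682 × 101.2 = 37.28 kPa.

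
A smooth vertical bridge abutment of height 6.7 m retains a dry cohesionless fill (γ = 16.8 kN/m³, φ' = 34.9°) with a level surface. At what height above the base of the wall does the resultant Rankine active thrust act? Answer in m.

2.23 m

K_a = 0.2721.
The pressure distribution is triangular, so the resultant acts at H/3 above the base = 6.7/3 = 2.233 m.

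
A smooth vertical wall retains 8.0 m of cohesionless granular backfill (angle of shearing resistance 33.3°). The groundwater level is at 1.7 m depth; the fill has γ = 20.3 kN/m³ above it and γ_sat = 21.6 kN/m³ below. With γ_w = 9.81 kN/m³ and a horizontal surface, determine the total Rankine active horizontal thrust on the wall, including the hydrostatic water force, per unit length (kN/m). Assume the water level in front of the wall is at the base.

K_a = tan²(45° − φ/2) = 0.2911.
γ' = 21.6 − 9.81 = 11.79 kN/m³. Depth below WT = 6.3 m.
σ'_h at WT = K_a γ d_w = 10.05 kPa; at base = 10.05 + K_a γ' × 6.3 = 31.67 kPa.
P₁ (0–1.7 m) = ½×10.05×1.7 = 8.540. P₂ (1.7–8.0 m) = ½(10.05+31.67)×6.3 = 131.4.
P_w = ½ γ_w h₂² = 0.5×9.81×6.3² = 194.7. Total = 8.540+131.4+194.7 = 334.6 kN/m.

335 kN/m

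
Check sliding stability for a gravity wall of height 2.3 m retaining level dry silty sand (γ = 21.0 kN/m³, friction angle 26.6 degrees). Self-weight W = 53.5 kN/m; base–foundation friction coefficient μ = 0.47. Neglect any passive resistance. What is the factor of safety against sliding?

K_a = tan²(45° − 26.6°/2) = 0.3814.
P_a = ½K_aγH² = 0.5×0.3814×21.0×2.3² = 21.19 kN/m, acting at H/3 = 0.7667 m above the base.
FS_sliding = μW / P_a = 0.47×53.5 / 21.19 = 1.187.

1.19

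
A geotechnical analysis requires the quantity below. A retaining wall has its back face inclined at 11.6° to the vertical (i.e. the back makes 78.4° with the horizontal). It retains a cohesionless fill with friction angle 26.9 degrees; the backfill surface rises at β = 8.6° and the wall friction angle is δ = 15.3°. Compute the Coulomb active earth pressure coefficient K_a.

0.492

K_a = sin²(α+φ) / [sin²α · sin(α−δ) · (1 + √{sin(φ+δ)sin(φ−β) / (sin(α−δ)sin(α+β))})²].
With α = 78.4°, φ = 26.9°, δ = 15.3°, β = 8.6°: K_a = 0.4919.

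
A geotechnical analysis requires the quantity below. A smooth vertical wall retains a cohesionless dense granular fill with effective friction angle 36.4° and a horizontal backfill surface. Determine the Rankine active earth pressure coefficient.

K_a = (1 − sin φ)/(1 + sin φ) = (1 − sin 36.4°)/(1 + sin 36.4°) = 0.2552.

0.255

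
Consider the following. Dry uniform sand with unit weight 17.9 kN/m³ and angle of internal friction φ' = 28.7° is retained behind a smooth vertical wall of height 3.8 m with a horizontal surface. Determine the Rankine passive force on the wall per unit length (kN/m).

K_p = tan²(45° + φ/2) = 2.848.
P_p = ½ K_p γ H² = 0.5 × 2.848 × 17.9 × 3.8² = 368.0 kN/m.

368 kN/m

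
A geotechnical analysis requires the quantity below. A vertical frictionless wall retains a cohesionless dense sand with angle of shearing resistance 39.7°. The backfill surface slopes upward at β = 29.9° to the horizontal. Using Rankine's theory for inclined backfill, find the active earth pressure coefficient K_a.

K_a = cos β · (cos β − √(cos²β − cos²φ)) / (cos β + √(cos²β − cos²φ)).
cos β = 0.8669, cos φ = 0.7694, √(cos²β − cos²φ) = 0.3994.
K_a = 0.8669 × (0.8669 − 0.3994)/(0.8669 + 0.3994) = 0.3200.

0.320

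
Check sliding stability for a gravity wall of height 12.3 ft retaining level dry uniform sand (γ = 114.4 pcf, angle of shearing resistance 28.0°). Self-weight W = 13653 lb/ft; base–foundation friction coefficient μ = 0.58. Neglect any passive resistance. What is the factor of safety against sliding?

K_a = tan²(45° − 28.0°/2) = 0.3610.
P_a = ½K_aγH² = 0.5×0.3610×114.4×12.3² = 3124 lb/ft, acting at H/3 = 4.100 ft above the base.
FS_sliding = μW / P_a = 0.58×13653 / 3124 = 2.535.

2.53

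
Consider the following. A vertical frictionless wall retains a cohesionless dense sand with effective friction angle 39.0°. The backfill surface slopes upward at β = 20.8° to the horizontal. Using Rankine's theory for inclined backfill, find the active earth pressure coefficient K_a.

0.267

K_a = cos β · (cos β − √(cos²β − cos²φ)) / (cos β + √(cos²β − cos²φ)).
cos β = 0.9348, cos φ = 0.7771, √(cos²β − cos²φ) = 0.5196.
K_a = 0.9348 × (0.9348 − 0.5196)/(0.9348 + 0.5196) = 0.2669.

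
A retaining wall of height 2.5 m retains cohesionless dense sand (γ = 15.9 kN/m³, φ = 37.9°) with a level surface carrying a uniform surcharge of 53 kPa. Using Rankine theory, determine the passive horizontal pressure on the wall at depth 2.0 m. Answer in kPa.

355 kPa

K_p = (1 + sin φ)/(1 − sin φ) = 4.185.
σ_v = γz + q = 15.9 × 2.0 + 53 = 84.80 kPa.
σ_h = K_p σ_v = 4.185 × 84.80 = 354.9 kPa.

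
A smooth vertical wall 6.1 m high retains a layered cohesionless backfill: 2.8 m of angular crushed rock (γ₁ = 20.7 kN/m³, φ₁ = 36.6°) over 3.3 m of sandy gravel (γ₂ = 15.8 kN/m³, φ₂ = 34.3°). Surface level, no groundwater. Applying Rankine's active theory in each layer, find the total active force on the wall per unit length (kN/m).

97.9 kN/m

K_a1 = tan²(45°−36.6°/2) = 0.2530; K_a2 = tan²(45°−34.3°/2) = 0.2792.
Layer 1: σ at base = K_a1 γ₁ h₁ = 14.66 kPa; P₁ = ½×14.66×2.8 = 20.53.
Layer 2: σ_v at top = γ₁h₁ = 57.96; σ_h top = K_a2×57.96 = 16.18; σ_h base = K_a2×(57.96+15.8×3.3) = 30.74.
P₂ = ½(16.18+30.74)×3.3 = 77.41. Total P_a = 20.53+77.41 = 97.94 kN/m.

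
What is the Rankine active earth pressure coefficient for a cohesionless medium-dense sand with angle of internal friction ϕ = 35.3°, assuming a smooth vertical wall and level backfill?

K_a = tan²(45° − φ/2) = tan²(27.35°) = 0.2675.

0.268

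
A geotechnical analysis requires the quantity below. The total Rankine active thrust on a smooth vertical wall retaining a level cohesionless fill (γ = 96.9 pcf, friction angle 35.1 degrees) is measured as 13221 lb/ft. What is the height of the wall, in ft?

K_a = 0.2698. P_a = ½ K_a γ H² ⇒ H = √(2P_a/(K_a γ)).
H = √(2×13221/(0.2698×96.9)) = 31.80 ft.

31.8 ft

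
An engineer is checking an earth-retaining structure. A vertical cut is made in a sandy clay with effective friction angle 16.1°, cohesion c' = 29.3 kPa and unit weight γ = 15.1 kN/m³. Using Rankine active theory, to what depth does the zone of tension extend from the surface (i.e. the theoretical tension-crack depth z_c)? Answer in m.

K_a = tan²(45° − 16.1°/2) = 0.5658; √K_a = 0.7522.
The active pressure is zero where K_a γ z = 2c√K_a, so z_c = 2c/(γ√K_a) = 2×29.3/(15.1×0.7522) = 5.159 m.

5.16 m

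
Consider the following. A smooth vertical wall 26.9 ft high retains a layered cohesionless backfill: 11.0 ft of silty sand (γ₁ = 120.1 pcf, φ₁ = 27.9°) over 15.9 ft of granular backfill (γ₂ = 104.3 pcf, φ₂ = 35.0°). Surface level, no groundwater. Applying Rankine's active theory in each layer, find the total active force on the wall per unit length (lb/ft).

11900 lb/ft

K_a1 = tan²(45°−27.9°/2) = 0.3625; K_a2 = tan²(45°−35.0°/2) = 0.2710.
Layer 1: σ at base = K_a1 γ₁ h₁ = 478.8 psf; P₁ = ½×478.8×11.0 = 2634.
Layer 2: σ_v at top = γ₁h₁ = 1321; σ_h top = K_a2×1321 = 358.0; σ_h base = K_a2×(1321+104.3×15.9) = 807.4.
P₂ = ½(358.0+807.4)×15.9 = 9265. Total P_a = 2634+9265 = 11900 lb/ft.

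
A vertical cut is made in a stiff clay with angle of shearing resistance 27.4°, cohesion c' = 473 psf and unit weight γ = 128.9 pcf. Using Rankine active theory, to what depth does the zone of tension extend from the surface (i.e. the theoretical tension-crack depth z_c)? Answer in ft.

K_a = tan²(45° − 27.4°/2) = 0.3697; √K_a = 0.6080.
The active pressure is zero where K_a γ z = 2c√K_a, so z_c = 2c/(γ√K_a) = 2×473/(128.9×0.6080) = 12.07 ft.

12.1 ft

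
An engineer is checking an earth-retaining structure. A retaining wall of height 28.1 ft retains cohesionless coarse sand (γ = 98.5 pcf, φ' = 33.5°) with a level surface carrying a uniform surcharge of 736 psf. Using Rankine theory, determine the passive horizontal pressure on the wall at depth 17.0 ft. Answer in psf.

8350 psf

K_p = (1 + sin φ)/(1 − sin φ) = 3.464.
σ_v = γz + q = 98.5 × 17.0 + 736 = 2410 psf.
σ_h = K_p σ_v = 3.464 × 2410 = 8349 psf.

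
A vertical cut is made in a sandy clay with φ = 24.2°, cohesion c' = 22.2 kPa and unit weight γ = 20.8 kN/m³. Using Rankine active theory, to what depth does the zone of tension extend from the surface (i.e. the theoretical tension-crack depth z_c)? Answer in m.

K_a = tan²(45° − 24.2°/2) = 0.4185; √K_a = 0.6469.
The active pressure is zero where K_a γ z = 2c√K_a, so z_c = 2c/(γ√K_a) = 2×22.2/(20.8×0.6469) = 3.300 m.

3.30 m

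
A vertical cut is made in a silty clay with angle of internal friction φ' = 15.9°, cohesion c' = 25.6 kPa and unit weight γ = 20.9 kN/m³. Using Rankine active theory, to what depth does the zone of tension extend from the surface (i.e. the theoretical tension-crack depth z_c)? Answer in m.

K_a = tan²(45° − 15.9°/2) = 0.5699; √K_a = 0.7549.
The active pressure is zero where K_a γ z = 2c√K_a, so z_c = 2c/(γ√K_a) = 2×25.6/(20.9×0.7549) = 3.245 m.

3.25 m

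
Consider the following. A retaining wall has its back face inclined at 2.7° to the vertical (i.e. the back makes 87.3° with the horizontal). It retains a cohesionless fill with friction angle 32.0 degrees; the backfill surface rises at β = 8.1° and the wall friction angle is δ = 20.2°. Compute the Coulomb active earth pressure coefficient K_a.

0.327

K_a = sin²(α+φ) / [sin²α · sin(α−δ) · (1 + √{sin(φ+δ)sin(φ−β) / (sin(α−δ)sin(α+β))})²].
With α = 87.3°, φ = 32.0°, δ = 20.2°, β = 8.1°: K_a = 0.3269.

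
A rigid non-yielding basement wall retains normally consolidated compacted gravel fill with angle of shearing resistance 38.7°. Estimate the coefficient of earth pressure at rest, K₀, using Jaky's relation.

K₀ = 1 − sin φ' = 1 − sin 38.7° = 0.3748.

0.375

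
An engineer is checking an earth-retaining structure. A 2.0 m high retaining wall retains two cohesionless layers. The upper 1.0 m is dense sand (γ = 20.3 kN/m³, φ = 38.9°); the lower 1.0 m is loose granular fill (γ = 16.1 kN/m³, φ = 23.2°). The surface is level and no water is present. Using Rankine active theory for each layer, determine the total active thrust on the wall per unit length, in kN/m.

14.6 kN/m

K_a1 = tan²(45°−38.9°/2) = 0.2285; K_a2 = tan²(45°−23.2°/2) = 0.4348.
Layer 1: σ at base = K_a1 γ₁ h₁ = 4.639 kPa; P₁ = ½×4.639×1.0 = 2.320.
Layer 2: σ_v at top = γ₁h₁ = 20.30; σ_h top = K_a2×20.30 = 8.826; σ_h base = K_a2×(20.30+16.1×1.0) = 15.83.
P₂ = ½(8.826+15.83)×1.0 = 12.33. Total P_a = 2.320+12.33 = 14.65 kN/m.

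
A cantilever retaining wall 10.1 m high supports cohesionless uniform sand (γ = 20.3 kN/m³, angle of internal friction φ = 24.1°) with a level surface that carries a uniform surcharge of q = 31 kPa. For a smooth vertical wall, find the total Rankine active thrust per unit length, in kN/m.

K_a = tan²(45° − φ/2) = 0.4201.
Soil triangle: ½ K_a γ H² = 0.5×0.4201×20.3×10.1² = 435.0 kN/m.
Surcharge rectangle: K_a q H = 0.4201×31×10.1 = 131.5 kN/m.
Total = 435.0 + 131.5 = 566.5 kN/m.

567 kN/m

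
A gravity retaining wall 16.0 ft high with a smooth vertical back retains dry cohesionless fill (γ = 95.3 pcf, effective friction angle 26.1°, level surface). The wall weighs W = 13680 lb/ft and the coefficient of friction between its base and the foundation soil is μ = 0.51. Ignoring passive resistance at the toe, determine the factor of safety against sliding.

K_a = tan²(45° − 26.1°/2) = 0.3889.
P_a = ½K_aγH² = 0.5×0.3889×95.3×16.0² = 4745 lb/ft, acting at H/3 = 5.333 ft above the base.
FS_sliding = μW / P_a = 0.51×13680 / 4745 = 1.470.

1.47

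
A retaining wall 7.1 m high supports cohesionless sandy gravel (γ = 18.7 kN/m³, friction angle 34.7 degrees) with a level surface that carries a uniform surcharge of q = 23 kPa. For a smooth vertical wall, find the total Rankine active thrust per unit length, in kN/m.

174 kN/m

K_a = tan²(45° − φ/2) = 0.2745.
Soil triangle: ½ K_a γ H² = 0.5×0.2745×18.7×7.1² = 129.4 kN/m.
Surcharge rectangle: K_a q H = 0.2745×23×7.1 = 44.82 kN/m.
Total = 129.4 + 44.82 = 174.2 kN/m.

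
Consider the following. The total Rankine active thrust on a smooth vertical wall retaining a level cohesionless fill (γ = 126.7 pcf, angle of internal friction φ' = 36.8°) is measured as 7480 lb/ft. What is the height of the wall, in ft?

K_a = 0.2508. P_a = ½ K_a γ H² ⇒ H = √(2P_a/(K_a γ)).
H = √(2×7480/(0.2508×126.7)) = 21.70 ft.

21.7 ft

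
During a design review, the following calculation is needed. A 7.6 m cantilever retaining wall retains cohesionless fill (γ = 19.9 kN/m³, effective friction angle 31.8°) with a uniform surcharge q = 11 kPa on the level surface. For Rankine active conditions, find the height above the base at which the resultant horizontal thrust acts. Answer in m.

K_a = 0.3098.
Triangular part P₁ = ½K_aγH² = 178.0 at H/3 = 2.533 m; rectangular part P₂ = K_a q H = 25.90 at H/2 = 3.800 m.
ȳ = (P₁·2.533 + P₂·3.800)/(P₁+P₂) = 2.694 m.

2.69 m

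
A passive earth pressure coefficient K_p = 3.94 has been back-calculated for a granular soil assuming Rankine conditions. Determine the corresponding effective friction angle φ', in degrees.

36.5°

K_p = (1+sin φ)/(1−sin φ) ⇒ sin φ = (K_p − 1)/(K_p + 1) = 0.5951.
φ = arcsin(0.5951) = 36.52°.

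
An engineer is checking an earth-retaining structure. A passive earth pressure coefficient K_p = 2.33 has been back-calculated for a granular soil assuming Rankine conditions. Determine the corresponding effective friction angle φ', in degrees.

23.5°

K_p = (1+sin φ)/(1−sin φ) ⇒ sin φ = (K_p − 1)/(K_p + 1) = 0.3994.
φ = arcsin(0.3994) = 23.54°.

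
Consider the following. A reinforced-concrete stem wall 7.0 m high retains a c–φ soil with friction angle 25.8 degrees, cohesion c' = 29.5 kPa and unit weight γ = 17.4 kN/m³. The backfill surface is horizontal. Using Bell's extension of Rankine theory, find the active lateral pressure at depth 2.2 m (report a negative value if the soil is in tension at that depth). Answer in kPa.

-21.9 kPa

K_a = (1 − sin φ)/(1 + sin φ) = 0.3935.
σ_a = K_a γ z − 2c√K_a = 0.3935×17.4×2.2 − 2×29.5×0.6273 = -21.95 kPa.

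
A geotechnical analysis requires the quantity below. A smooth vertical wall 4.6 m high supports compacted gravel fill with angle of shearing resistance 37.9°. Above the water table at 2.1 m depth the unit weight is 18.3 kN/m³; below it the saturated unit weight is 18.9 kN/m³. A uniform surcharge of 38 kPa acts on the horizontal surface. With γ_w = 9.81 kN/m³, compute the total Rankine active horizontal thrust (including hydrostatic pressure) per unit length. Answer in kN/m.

112 kN/m

K_a = tan²(45° − φ/2) = 0.2389.
γ' = 18.9 − 9.81 = 9.090 kN/m³. h₂ = H − d_w = 2.5 m.
σ'_h: at surface K_a·q = 9.080; at WT K_a(q+γd_w) = 18.26; at base K_a(q+γd_w+γ'h₂) = 23.69 kPa.
P₁ = ½(9.080+18.26)×2.1 = 28.71; P₂ = ½(18.26+23.69)×2.5 = 52.44; P_w = ½γ_w h₂² = 30.66.
Total = 28.71+52.44+30.66 = 111.8 kN/m.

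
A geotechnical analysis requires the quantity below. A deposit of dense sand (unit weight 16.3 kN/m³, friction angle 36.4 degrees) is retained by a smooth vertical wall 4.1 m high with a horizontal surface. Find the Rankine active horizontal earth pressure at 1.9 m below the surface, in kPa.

7.90 kPa

K_a = (1 − sin φ)/(1 + sin φ) = 0.2552.
σ_h = K_a γ z = 0.2552 × 16.3 × 1.9 = 7.902 kPa.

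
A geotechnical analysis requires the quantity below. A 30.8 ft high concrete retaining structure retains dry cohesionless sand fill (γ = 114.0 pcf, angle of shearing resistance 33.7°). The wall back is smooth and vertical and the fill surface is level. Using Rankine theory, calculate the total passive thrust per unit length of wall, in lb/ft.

189000 lb/ft

K_p = tan²(45° + φ/2) = 3.493.
P_p = ½ K_p γ H² = 0.5 × 3.493 × 114.0 × 30.8² = 188900 lb/ft.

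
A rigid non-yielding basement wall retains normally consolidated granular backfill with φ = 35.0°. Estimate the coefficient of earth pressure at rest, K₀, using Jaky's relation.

K₀ = 1 − sin φ' = 1 − sin 35.0° = 0.4264.

0.426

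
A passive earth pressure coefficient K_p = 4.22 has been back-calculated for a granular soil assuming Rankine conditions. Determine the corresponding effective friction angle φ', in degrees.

38.1°

K_p = (1+sin φ)/(1−sin φ) ⇒ sin φ = (K_p − 1)/(K_p + 1) = 0.6169.
φ = arcsin(0.6169) = 38.09°.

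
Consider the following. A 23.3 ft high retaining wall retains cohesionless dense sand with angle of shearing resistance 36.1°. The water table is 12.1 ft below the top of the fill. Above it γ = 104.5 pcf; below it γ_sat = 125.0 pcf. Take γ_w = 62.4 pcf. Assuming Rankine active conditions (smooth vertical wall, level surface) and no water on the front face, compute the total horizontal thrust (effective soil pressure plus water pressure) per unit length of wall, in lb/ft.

10600 lb/ft

K_a = tan²(45° − φ/2) = 0.2585.
γ' = 125.0 − 62.4 = 62.60 pcf. Depth below WT = 11.2 ft.
σ'_h at WT = K_a γ d_w = 326.9 psf; at base = 326.9 + K_a γ' × 11.2 = 508.1 psf.
P₁ (0–12.1 ft) = ½×326.9×12.1 = 1977. P₂ (12.1–23.3 ft) = ½(326.9+508.1)×11.2 = 4676.
P_w = ½ γ_w h₂² = 0.5×62.4×11.2² = 3914. Total = 1977+4676+3914 = 10570 lb/ft.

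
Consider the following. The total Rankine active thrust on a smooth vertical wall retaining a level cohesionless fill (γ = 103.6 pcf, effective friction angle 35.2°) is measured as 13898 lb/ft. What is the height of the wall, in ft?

31.6 ft

K_a = 0.2687. P_a = ½ K_a γ H² ⇒ H = √(2P_a/(K_a γ)).
H = √(2×13898/(0.2687×103.6)) = 31.60 ft.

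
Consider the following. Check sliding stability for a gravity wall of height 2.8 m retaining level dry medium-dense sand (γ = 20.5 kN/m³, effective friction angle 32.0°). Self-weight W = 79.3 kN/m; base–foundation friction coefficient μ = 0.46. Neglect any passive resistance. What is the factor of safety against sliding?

K_a = tan²(45° − 32.0°/2) = 0.3073.
P_a = ½K_aγH² = 0.5×0.3073×20.5×2.8² = 24.69 kN/m, acting at H/3 = 0.9333 m above the base.
FS_sliding = μW / P_a = 0.46×79.3 / 24.69 = 1.477.

1.48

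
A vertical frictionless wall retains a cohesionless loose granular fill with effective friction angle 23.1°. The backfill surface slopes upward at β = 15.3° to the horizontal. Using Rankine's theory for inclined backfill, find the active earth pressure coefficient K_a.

K_a = cos β · (cos β − √(cos²β − cos²φ)) / (cos β + √(cos²β − cos²φ)).
cos β = 0.9646, cos φ = 0.9198, √(cos²β − cos²φ) = 0.2903.
K_a = 0.9646 × (0.9646 − 0.2903)/(0.9646 + 0.2903) = 0.5182.

0.518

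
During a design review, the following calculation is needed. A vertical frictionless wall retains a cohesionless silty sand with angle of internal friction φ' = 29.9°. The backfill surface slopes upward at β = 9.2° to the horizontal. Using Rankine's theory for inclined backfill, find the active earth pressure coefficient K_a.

K_a = cos β · (cos β − √(cos²β − cos²φ)) / (cos β + √(cos²β − cos²φ)).
cos β = 0.9871, cos φ = 0.8669, √(cos²β − cos²φ) = 0.4722.
K_a = 0.9871 × (0.9871 − 0.4722)/(0.9871 + 0.4722) = 0.3484.

0.348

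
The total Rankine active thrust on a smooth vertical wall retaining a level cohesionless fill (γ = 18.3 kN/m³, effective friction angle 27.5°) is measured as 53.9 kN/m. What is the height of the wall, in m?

K_a = 0.3682. P_a = ½ K_a γ H² ⇒ H = √(2P_a/(K_a γ)).
H = √(2×53.9/(0.3682×18.3)) = 4.000 m.

4.00 m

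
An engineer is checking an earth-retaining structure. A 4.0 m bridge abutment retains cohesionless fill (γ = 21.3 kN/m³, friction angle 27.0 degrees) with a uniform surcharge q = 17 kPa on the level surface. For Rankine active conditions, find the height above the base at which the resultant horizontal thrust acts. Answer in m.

1.52 m

K_a = 0.3755.
Triangular part P₁ = ½K_aγH² = 63.99 at H/3 = 1.333 m; rectangular part P₂ = K_a q H = 25.54 at H/2 = 2.000 m.
ȳ = (P₁·1.333 + P₂·2.000)/(P₁+P₂) = 1.523 m.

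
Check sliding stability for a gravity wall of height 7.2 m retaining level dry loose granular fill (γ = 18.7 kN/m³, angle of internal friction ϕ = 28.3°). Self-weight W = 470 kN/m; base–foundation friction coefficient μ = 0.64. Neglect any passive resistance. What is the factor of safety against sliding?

K_a = tan²(45° − 28.3°/2) = 0.3568.
P_a = ½K_aγH² = 0.5×0.3568×18.7×7.2² = 172.9 kN/m, acting at H/3 = 2.400 m above the base.
FS_sliding = μW / P_a = 0.64×470 / 172.9 = 1.739.

1.74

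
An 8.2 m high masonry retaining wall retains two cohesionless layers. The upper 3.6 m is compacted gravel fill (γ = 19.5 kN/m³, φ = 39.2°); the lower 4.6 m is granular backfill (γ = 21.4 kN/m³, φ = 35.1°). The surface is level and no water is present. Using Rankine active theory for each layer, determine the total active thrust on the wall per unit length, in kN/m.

177 kN/m

K_a1 = tan²(45°−39.2°/2) = 0.2255; K_a2 = tan²(45°−35.1°/2) = 0.2698.
Layer 1: σ at base = K_a1 γ₁ h₁ = 15.83 kPa; P₁ = ½×15.83×3.6 = 28.49.
Layer 2: σ_v at top = γ₁h₁ = 70.20; σ_h top = K_a2×70.20 = 18.94; σ_h base = K_a2×(70.20+21.4×4.6) = 45.51.
P₂ = ½(18.94+45.51)×4.6 = 148.2. Total P_a = 28.49+148.2 = 176.7 kN/m.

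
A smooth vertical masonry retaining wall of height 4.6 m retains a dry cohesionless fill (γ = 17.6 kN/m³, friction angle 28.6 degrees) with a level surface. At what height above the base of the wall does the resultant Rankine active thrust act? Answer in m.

K_a = 0.3525.
The pressure distribution is triangular, so the resultant acts at H/3 above the base = 4.6/3 = 1.533 m.

1.53 m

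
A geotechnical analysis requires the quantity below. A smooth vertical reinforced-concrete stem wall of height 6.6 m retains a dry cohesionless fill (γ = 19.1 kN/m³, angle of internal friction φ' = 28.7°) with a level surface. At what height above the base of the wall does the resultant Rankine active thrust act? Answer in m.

2.20 m

K_a = 0.3511.
The pressure distribution is triangular, so the resultant acts at H/3 above the base = 6.6/3 = 2.200 m.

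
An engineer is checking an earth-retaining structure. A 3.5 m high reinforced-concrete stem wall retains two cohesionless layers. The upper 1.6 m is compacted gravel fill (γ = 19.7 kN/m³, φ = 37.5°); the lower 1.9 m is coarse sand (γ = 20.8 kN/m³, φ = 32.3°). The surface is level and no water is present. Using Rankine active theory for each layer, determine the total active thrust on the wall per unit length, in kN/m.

35.7 kN/m

K_a1 = tan²(45°−37.5°/2) = 0.2432; K_a2 = tan²(45°−32.3°/2) = 0.3035.
Layer 1: σ at base = K_a1 γ₁ h₁ = 7.665 kPa; P₁ = ½×7.665×1.6 = 6.132.
Layer 2: σ_v at top = γ₁h₁ = 31.52; σ_h top = K_a2×31.52 = 9.566; σ_h base = K_a2×(31.52+20.8×1.9) = 21.56.
P₂ = ½(9.566+21.56)×1.9 = 29.57. Total P_a = 6.132+29.57 = 35.70 kN/m.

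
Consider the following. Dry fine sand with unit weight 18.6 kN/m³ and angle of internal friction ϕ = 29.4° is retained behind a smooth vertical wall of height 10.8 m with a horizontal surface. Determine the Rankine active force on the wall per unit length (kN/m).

370 kN/m

K_a = tan²(45° − φ/2) = 0.3415.
P_a = ½ K_a γ H² = 0.5 × 0.3415 × 18.6 × 10.8² = 370.4 kN/m.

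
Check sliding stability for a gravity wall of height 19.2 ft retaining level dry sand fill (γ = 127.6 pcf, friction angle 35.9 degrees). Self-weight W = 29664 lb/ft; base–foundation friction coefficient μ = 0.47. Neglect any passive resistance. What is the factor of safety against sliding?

2.27

K_a = tan²(45° − 35.9°/2) = 0.2607.
P_a = ½K_aγH² = 0.5×0.2607×127.6×19.2² = 6132 lb/ft, acting at H/3 = 6.400 ft above the base.
FS_sliding = μW / P_a = 0.47×29664 / 6132 = 2.274.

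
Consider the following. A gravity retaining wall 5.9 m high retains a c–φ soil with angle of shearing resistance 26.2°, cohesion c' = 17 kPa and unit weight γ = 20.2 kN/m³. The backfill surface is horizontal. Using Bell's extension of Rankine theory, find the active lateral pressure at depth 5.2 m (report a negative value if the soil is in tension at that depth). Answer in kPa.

K_a = (1 − sin φ)/(1 + sin φ) = 0.3874.
σ_a = K_a γ z − 2c√K_a = 0.3874×20.2×5.2 − 2×17×0.6224 = 19.53 kPa.

19.5 kPa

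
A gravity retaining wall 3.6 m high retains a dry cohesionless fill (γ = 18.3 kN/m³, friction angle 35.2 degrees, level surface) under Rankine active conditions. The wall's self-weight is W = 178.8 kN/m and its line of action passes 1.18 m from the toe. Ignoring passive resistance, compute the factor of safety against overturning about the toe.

K_a = tan²(45° − 35.2°/2) = 0.2687.
P_a = ½K_aγH² = 0.5×0.2687×18.3×3.6² = 31.86 kN/m, acting at H/3 = 1.200 m above the base.
Overturning moment M_o = P_a × H/3 = 31.86 × 1.200 = 38.23.
Resisting moment M_r = W × 1.18 = 178.8 × 1.18 = 211.0.
FS_overturning = M_r/M_o = 211.0/38.23 = 5.518.

5.52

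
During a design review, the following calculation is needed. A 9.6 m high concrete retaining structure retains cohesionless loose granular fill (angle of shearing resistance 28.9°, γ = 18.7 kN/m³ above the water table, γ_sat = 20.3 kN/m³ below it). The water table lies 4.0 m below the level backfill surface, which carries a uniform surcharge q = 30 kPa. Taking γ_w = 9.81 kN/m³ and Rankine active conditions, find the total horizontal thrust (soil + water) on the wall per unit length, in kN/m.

509 kN/m

K_a = tan²(45° − φ/2) = 0.3484.
γ' = 20.3 − 9.81 = 10.49 kN/m³. h₂ = H − d_w = 5.6 m.
σ'_h: at surface K_a·q = 10.45; at WT K_a(q+γd_w) = 36.51; at base K_a(q+γd_w+γ'h₂) = 56.97 kPa.
P₁ = ½(10.45+36.51)×4.0 = 93.92; P₂ = ½(36.51+56.97)×5.6 = 261.7; P_w = ½γ_w h₂² = 153.8.
Total = 93.92+261.7+153.8 = 509.5 kN/m.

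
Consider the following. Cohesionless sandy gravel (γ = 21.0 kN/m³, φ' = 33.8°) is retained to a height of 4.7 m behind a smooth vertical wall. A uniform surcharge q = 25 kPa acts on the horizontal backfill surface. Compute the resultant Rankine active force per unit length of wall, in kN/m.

K_a = tan²(45° − φ/2) = 0.2851.
Soil triangle: ½ K_a γ H² = 0.5×0.2851×21.0×4.7² = 66.13 kN/m.
Surcharge rectangle: K_a q H = 0.2851×25×4.7 = 33.50 kN/m.
Total = 66.13 + 33.50 = 99.63 kN/m.

99.6 kN/m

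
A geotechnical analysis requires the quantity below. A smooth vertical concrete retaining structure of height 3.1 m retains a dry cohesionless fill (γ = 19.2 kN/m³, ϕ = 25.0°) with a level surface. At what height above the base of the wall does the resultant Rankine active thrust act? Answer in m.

1.03 m

K_a = 0.4059.
The pressure distribution is triangular, so the resultant acts at H/3 above the base = 3.1/3 = 1.033 m.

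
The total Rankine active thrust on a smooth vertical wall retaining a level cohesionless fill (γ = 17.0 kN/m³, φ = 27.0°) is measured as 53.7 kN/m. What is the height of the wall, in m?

4.10 m

K_a = 0.3755. P_a = ½ K_a γ H² ⇒ H = √(2P_a/(K_a γ)).
H = √(2×53.7/(0.3755×17.0)) = 4.102 m.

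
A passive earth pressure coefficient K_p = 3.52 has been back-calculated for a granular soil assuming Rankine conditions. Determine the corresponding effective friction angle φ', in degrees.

33.9°

K_p = (1+sin φ)/(1−sin φ) ⇒ sin φ = (K_p − 1)/(K_p + 1) = 0.5575.
φ = arcsin(0.5575) = 33.88°.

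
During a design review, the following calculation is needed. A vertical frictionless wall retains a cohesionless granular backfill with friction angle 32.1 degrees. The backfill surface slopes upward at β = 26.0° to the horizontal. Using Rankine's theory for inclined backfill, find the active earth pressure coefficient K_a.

0.449

K_a = cos β · (cos β − √(cos²β − cos²φ)) / (cos β + √(cos²β − cos²φ)).
cos β = 0.8988, cos φ = 0.8471, √(cos²β − cos²φ) = 0.3004.
K_a = 0.8988 × (0.8988 − 0.3004)/(0.8988 + 0.3004) = 0.4485.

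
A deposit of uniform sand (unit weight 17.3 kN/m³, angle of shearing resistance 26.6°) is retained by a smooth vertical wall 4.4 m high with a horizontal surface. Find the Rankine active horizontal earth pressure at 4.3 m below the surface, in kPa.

28.4 kPa

K_a = (1 − sin φ)/(1 + sin φ) = 0.3814.
σ_h = K_a γ z = 0.3814 × 17.3 × 4.3 = 28.38 kPa.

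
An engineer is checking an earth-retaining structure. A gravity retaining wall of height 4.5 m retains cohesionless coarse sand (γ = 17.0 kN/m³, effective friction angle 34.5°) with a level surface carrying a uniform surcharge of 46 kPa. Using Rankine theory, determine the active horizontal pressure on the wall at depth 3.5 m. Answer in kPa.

29.2 kPa

K_a = (1 − sin φ)/(1 + sin φ) = 0.2768.
σ_v = γz + q = 17.0 × 3.5 + 46 = 105.5 kPa.
σ_h = K_a σ_v = 0.2768 × 105.5 = 29.20 kPa.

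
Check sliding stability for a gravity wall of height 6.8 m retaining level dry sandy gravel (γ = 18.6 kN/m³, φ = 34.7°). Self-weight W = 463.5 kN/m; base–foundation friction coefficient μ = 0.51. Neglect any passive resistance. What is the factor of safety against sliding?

K_a = tan²(45° − 34.7°/2) = 0.2745.
P_a = ½K_aγH² = 0.5×0.2745×18.6×6.8² = 118.0 kN/m, acting at H/3 = 2.267 m above the base.
FS_sliding = μW / P_a = 0.51×463.5 / 118.0 = 2.003.

2.00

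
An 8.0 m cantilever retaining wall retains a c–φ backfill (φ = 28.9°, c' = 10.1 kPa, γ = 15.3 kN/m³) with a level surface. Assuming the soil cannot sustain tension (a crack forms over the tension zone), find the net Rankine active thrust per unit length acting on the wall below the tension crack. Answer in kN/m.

88.5 kN/m

K_a = 0.3484; √K_a = 0.5902.
Tension-crack depth z_c = 2c/(γ√K_a) = 2×10.1/(15.3×0.5902) = 2.237 m.
σ_a at base = K_a γ H − 2c√K_a = 0.3484×15.3×8.0 − 2×10.1×0.5902 = 30.72 kPa.
P_a = ½ × 30.72 × (H − z_c) = 0.5×30.72×5.763 = 88.51 kN/m.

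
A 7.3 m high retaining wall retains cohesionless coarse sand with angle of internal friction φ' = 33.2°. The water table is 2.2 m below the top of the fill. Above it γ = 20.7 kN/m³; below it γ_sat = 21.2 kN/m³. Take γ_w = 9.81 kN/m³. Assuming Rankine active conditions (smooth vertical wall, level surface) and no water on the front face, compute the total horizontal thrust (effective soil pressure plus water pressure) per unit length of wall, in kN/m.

K_a = tan²(45° − φ/2) = 0.2924.
γ' = 21.2 − 9.81 = 11.39 kN/m³. Depth below WT = 5.1 m.
σ'_h at WT = K_a γ d_w = 13.31 kPa; at base = 13.31 + K_a γ' × 5.1 = 30.30 kPa.
P₁ (0–2.2 m) = ½×13.31×2.2 = 14.65. P₂ (2.2–7.3 m) = ½(13.31+30.30)×5.1 = 111.2.
P_w = ½ γ_w h₂² = 0.5×9.81×5.1² = 127.6. Total = 14.65+111.2+127.6 = 253.4 kN/m.

253 kN/m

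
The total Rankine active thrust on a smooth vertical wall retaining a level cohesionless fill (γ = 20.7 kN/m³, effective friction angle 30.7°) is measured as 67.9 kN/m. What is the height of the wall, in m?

4.50 m

K_a = 0.3240. P_a = ½ K_a γ H² ⇒ H = √(2P_a/(K_a γ)).
H = √(2×67.9/(0.3240×20.7)) = 4.500 m.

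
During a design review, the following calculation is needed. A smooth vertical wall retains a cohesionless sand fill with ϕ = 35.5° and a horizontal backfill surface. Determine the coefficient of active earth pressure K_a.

K_a = (1 − sin φ)/(1 + sin φ) = (1 − sin 35.5°)/(1 + sin 35.5°) = 0.2653.

0.265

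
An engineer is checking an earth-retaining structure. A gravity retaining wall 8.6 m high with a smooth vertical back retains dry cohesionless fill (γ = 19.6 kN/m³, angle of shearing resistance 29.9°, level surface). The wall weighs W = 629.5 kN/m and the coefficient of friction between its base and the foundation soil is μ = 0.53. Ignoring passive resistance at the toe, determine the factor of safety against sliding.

K_a = tan²(45° − 29.9°/2) = 0.3347.
P_a = ½K_aγH² = 0.5×0.3347×19.6×8.6² = 242.6 kN/m, acting at H/3 = 2.867 m above the base.
FS_sliding = μW / P_a = 0.53×629.5 / 242.6 = 1.375.

1.38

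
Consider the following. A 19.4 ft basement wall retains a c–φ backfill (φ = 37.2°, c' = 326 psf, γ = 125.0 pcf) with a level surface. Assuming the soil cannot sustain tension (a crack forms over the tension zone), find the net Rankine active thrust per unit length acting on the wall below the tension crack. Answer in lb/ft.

1220 lb/ft

K_a = 0.2464; √K_a = 0.4964.
Tension-crack depth z_c = 2c/(γ√K_a) = 2×326/(125.0×0.4964) = 10.51 ft.
σ_a at base = K_a γ H − 2c√K_a = 0.2464×125.0×19.4 − 2×326×0.4964 = 273.9 psf.
P_a = ½ × 273.9 × (H − z_c) = 0.5×273.9×8.892 = 1218 lb/ft.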